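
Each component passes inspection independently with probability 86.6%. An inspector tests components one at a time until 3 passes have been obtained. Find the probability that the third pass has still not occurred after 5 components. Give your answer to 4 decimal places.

0.0195

Needing more than 5 components ⇔ fewer than 3 successes in the first 5. With X ~ Binomial(5, 0.866), P(Y > 5) = P(X ≤ 2).
  k=0: C(5,0)·0.866^0·0.134^5 = 0.000043
  k=1: C(5,1)·0.866^1·0.134^4 = 0.001396
  k=2: C(5,2)·0.866^2·0.134^3 = 0.018045
P(X ≤ 2) = 0.019484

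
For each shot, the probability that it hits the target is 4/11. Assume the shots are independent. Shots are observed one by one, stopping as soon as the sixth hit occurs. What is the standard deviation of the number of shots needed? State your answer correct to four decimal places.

5.3735

Y = total shots until the sixth success; negative binomial with r=6, p=0.363636.
SD(Y) = √[r(1−p)/p²] = √(28.875000) = 5.373546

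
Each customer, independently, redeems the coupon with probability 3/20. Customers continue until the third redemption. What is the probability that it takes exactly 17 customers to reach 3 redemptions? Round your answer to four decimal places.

Y = trial on which the third success occurs; negative binomial, r=3, p=0.15.
P(Y=17) = C(16,2) · p^3 · (1−p)^14
= 120 · 0.003375 · 0.10277 = 0.041622

0.0416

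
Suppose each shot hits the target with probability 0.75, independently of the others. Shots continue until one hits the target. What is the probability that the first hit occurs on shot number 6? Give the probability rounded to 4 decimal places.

0.0007

Geometric (trials to first success), p = 0.75.
P(Y = 6) = (1−p)^5 · p = 0.00097656 · 0.75 = 0.000732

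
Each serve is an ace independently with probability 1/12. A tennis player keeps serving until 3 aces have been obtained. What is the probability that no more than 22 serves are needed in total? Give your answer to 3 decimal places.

0.276

Finishing within 22 serves ⇔ at least 3 successes in the first 22. With X ~ Binomial(22, 0.083333), P(Y ≤ 22) = 1 − P(X ≤ 2).
  k=0: C(22,0)·0.083333^0·0.916667^22 = 0.14745
  k=1: C(22,1)·0.083333^1·0.916667^21 = 0.29490
  k=2: C(22,2)·0.083333^2·0.916667^20 = 0.28150
1 − 0.72386 = 0.27614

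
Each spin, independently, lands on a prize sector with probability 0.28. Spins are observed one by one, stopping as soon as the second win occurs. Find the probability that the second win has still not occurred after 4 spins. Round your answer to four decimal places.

0.6868

Needing more than 4 spins ⇔ fewer than 2 successes in the first 4. With X ~ Binomial(4, 0.28), P(Y > 4) = P(X ≤ 1).
  k=0: C(4,0)·0.28^0·0.72^4 = 0.268739
  k=1: C(4,1)·0.28^1·0.72^3 = 0.418038
P(X ≤ 1) = 0.686776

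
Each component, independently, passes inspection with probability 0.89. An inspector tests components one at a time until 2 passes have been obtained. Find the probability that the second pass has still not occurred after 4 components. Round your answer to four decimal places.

0.0049

Needing more than 4 components ⇔ fewer than 2 successes in the first 4. With X ~ Binomial(4, 0.89), P(Y > 4) = P(X ≤ 1).
  k=0: C(4,0)·0.89^0·0.11^4 = 0.000146
  k=1: C(4,1)·0.89^1·0.11^3 = 0.004738
P(X ≤ 1) = 0.004885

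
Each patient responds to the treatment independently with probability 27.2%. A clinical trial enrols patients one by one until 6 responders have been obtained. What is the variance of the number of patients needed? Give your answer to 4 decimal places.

Y = total patients until the sixth success; negative binomial with r=6, p=0.272.
Var(Y) = r(1−p)/p² = 6·0.728 / 0.272² = 59.039792

59.0398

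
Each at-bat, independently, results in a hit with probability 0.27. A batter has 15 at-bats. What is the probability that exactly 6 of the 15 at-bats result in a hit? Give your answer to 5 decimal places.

X ~ Binomial(n=15, p=0.27).
P(X=6) = C(15,6) · p^6 · (1−p)^9
= 5005 · 0.00038742 · 0.058872 = 0.1141543

0.11415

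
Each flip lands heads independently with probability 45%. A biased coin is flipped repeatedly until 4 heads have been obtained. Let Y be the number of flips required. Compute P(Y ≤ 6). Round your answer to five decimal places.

0.25526

Finishing within 6 flips ⇔ at least 4 successes in the first 6. With X ~ Binomial(6, 0.45), P(Y ≤ 6) = 1 − P(X ≤ 3).
  k=0: C(6,0)·0.45^0·0.55^6 = 0.0276806
  k=1: C(6,1)·0.45^1·0.55^5 = 0.1358868
  k=2: C(6,2)·0.45^2·0.55^4 = 0.2779502
  k=3: C(6,3)·0.45^3·0.55^3 = 0.3032184
1 − 0.7447361 = 0.2552639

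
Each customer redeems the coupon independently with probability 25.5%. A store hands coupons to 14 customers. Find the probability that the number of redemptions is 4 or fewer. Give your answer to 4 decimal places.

0.7267

X ~ Binomial(14, 0.255); P(X ≤ 4) = Σ C(14,k) p^k (1−p)^(14−k) over k:
  k=0: C(14,0)·0.255^0·0.745^14 = 0.016225
  k=1: C(14,1)·0.255^1·0.745^13 = 0.077750
  k=2: C(14,2)·0.255^2·0.745^12 = 0.172980
  k=3: C(14,3)·0.255^3·0.745^11 = 0.236832
  k=4: C(14,4)·0.255^4·0.745^10 = 0.222924
Total = 0.726712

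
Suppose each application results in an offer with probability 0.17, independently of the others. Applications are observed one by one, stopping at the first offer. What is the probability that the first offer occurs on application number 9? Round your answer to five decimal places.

0.03829

Geometric (trials to first success), p = 0.17.
P(Y = 9) = (1−p)^8 · p = 0.22523 · 0.17 = 0.0382890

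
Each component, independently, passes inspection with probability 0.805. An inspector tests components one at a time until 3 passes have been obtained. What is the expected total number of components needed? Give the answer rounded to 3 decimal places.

Y = total components until the third success; negative binomial with r=3, p=0.805.
E[Y] = r / p = 3 / 0.805 = 3.72671

3.727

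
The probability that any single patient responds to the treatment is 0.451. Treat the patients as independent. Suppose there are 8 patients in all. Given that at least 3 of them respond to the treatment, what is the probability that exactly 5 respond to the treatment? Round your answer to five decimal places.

0.22122

X ~ Binomial(8, 0.451). Want P(X=5 | X≥3) = P(X=5) / P(X≥3).
P(X=5) = C(8,5)·0.451^5·0.549^3 = 0.1728971
P(X≥3) = 1 − 0.0082524 − 0.0542342 − 0.1559356 = 0.7815779
Ratio = 0.1728971 / 0.7815779 = 0.2212155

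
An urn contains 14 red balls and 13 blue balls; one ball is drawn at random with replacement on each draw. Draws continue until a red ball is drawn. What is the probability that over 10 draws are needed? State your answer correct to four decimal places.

Y = number of draws to the first success; geometric, p = 0.518519.
P(Y > 10) = P(first 10 all fail) = (1−p)^10 = 0.000670

0.0007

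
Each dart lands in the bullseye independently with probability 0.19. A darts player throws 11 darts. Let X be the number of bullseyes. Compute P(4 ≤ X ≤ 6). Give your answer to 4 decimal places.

0.1383

X ~ Binomial(11, 0.19); P(4 ≤ X ≤ 6) = Σ C(11,k) p^k (1−p)^(11−k) over k:
  k=4: C(11,4)·0.19^4·0.81^7 = 0.098384
  k=5: C(11,5)·0.19^5·0.81^6 = 0.032309
  k=6: C(11,6)·0.19^6·0.81^5 = 0.007579
Total = 0.138271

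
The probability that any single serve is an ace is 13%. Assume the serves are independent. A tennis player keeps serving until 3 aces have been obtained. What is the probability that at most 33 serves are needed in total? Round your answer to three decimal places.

0.821

Finishing within 33 serves ⇔ at least 3 successes in the first 33. With X ~ Binomial(33, 0.13), P(Y ≤ 33) = 1 − P(X ≤ 2).
  k=0: C(33,0)·0.13^0·0.87^33 = 0.01010
  k=1: C(33,1)·0.13^1·0.87^32 = 0.04978
  k=2: C(33,2)·0.13^2·0.87^31 = 0.11902
1 − 0.17890 = 0.82110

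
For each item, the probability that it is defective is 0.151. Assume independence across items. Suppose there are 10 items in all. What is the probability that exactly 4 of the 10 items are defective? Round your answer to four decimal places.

X ~ Binomial(n=10, p=0.151).
P(X=4) = C(10,4) · p^4 · (1−p)^6
= 210 · 0.00051989 · 0.3745 = 0.040886

0.0409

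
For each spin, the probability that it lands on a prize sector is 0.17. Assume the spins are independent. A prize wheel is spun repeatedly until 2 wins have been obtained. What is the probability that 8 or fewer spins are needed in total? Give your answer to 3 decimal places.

Finishing within 8 spins ⇔ at least 2 successes in the first 8. With X ~ Binomial(8, 0.17), P(Y ≤ 8) = 1 − P(X ≤ 1).
  k=0: C(8,0)·0.17^0·0.83^8 = 0.22523
  k=1: C(8,1)·0.17^1·0.83^7 = 0.36905
1 − 0.59428 = 0.40572

0.406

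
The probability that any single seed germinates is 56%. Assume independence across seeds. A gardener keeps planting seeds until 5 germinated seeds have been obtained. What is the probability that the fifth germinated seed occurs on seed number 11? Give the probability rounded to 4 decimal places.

0.0839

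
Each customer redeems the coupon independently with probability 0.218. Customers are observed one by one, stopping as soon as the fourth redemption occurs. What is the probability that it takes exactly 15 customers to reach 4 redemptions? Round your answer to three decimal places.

0.055

Y = trial on which the fourth success occurs; negative binomial, r=4, p=0.218.
P(Y=15) = C(14,3) · p^4 · (1−p)^11
= 364 · 0.0022585 · 0.066877 = 0.05498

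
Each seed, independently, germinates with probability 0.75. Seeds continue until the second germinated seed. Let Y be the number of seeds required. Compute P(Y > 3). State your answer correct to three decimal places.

0.156

Needing more than 3 seeds ⇔ fewer than 2 successes in the first 3. With X ~ Binomial(3, 0.75), P(Y > 3) = P(X ≤ 1).
  k=0: C(3,0)·0.75^0·0.25^3 = 0.01562
  k=1: C(3,1)·0.75^1·0.25^2 = 0.14062
P(X ≤ 1) = 0.15625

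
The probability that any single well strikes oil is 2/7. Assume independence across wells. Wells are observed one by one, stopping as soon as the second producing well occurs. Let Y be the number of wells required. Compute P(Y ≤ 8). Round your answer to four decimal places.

Finishing within 8 wells ⇔ at least 2 successes in the first 8. With X ~ Binomial(8, 0.285714), P(Y ≤ 8) = 1 − P(X ≤ 1).
  k=0: C(8,0)·0.285714^0·0.714286^8 = 0.067760
  k=1: C(8,1)·0.285714^1·0.714286^7 = 0.216833
1 − 0.284594 = 0.715406

0.7154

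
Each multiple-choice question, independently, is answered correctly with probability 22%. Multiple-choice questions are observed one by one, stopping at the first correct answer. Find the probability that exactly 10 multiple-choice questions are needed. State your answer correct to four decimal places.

Geometric (trials to first success), p = 0.22.
P(Y = 10) = (1−p)^9 · p = 0.10687 · 0.22 = 0.023511

0.0235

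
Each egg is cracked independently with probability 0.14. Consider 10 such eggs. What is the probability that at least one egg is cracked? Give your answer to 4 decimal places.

0.7787

P(at least one) = 1 − P(none) = 1 − (1 − 0.14)^10
= 1 − 0.221302 = 0.778698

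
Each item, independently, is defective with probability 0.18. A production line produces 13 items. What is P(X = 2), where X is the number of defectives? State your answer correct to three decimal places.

X ~ Binomial(n=13, p=0.18).
P(X=2) = C(13,2) · p^2 · (1−p)^11
= 78 · 0.0324 · 0.11271 = 0.28483

0.285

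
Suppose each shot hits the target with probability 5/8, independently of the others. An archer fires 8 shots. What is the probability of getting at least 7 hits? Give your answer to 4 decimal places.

X ~ Binomial(8, 0.625); P(X ≥ 7) = Σ C(8,k) p^k (1−p)^(8−k) over k:
  k=7: C(8,7)·0.625^7·0.375^1 = 0.111759
  k=8: C(8,8)·0.625^8·0.375^0 = 0.023283
Total = 0.135042

0.1350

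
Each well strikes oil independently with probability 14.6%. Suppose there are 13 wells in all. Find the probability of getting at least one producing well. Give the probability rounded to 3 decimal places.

P(at least one) = 1 − P(none) = 1 − (1 − 0.146)^13
= 1 − 0.12851 = 0.87149

0.871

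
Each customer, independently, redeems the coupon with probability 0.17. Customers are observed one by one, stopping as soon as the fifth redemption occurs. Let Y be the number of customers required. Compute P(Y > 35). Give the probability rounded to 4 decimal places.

0.2671

Needing more than 35 customers ⇔ fewer than 5 successes in the first 35. With X ~ Binomial(35, 0.17), P(Y > 35) = P(X ≤ 4).
  k=0: C(35,0)·0.17^0·0.83^35 = 0.001471
  k=1: C(35,1)·0.17^1·0.83^34 = 0.010548
  k=2: C(35,2)·0.17^2·0.83^33 = 0.036728
  k=3: C(35,3)·0.17^3·0.83^32 = 0.082748
  k=4: C(35,4)·0.17^4·0.83^31 = 0.135586
P(X ≤ 4) = 0.267081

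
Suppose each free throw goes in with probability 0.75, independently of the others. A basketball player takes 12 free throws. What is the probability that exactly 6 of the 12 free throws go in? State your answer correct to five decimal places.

0.04015

X ~ Binomial(n=12, p=0.75).
P(X=6) = C(12,6) · p^6 · (1−p)^6
= 924 · 0.17798 · 0.00024414 = 0.0401495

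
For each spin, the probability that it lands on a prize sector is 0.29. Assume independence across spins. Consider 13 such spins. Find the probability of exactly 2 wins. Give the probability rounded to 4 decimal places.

X ~ Binomial(n=13, p=0.29).
P(X=2) = C(13,2) · p^2 · (1−p)^11
= 78 · 0.0841 · 0.023112 = 0.151612

0.1516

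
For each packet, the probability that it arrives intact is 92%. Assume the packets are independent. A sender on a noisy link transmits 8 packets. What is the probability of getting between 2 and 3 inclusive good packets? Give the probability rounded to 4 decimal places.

0.0001

X ~ Binomial(8, 0.92); P(2 ≤ X ≤ 3) = Σ C(8,k) p^k (1−p)^(8−k) over k:
  k=2: C(8,2)·0.92^2·0.08^6 = 0.000006
  k=3: C(8,3)·0.92^3·0.08^5 = 0.000143
Total = 0.000149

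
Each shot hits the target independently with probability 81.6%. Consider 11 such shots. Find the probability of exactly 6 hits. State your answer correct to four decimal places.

X ~ Binomial(n=11, p=0.816).
P(X=6) = C(11,6) · p^6 · (1−p)^5
= 462 · 0.29522 · 0.00021091 = 0.028766

0.0288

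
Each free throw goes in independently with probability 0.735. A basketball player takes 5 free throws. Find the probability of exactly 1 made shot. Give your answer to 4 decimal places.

0.0181

X ~ Binomial(n=5, p=0.735).
P(X=1) = C(5,1) · p^1 · (1−p)^4
= 5 · 0.735 · 0.0049316 = 0.018123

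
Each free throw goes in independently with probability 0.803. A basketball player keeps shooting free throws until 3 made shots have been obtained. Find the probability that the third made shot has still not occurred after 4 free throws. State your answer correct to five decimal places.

Needing more than 4 free throws ⇔ fewer than 3 successes in the first 4. With X ~ Binomial(4, 0.803), P(Y > 4) = P(X ≤ 2).
  k=0: C(4,0)·0.803^0·0.197^4 = 0.0015061
  k=1: C(4,1)·0.803^1·0.197^3 = 0.0245569
  k=2: C(4,2)·0.803^2·0.197^2 = 0.1501464
P(X ≤ 2) = 0.1762094

0.17621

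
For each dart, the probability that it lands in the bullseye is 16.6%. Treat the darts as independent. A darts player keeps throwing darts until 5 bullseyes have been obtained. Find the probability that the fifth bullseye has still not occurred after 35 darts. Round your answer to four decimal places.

0.2878

Needing more than 35 darts ⇔ fewer than 5 successes in the first 35. With X ~ Binomial(35, 0.166), P(Y > 35) = P(X ≤ 4).
  k=0: C(35,0)·0.166^0·0.834^35 = 0.001741
  k=1: C(35,1)·0.166^1·0.834^34 = 0.012129
  k=2: C(35,2)·0.166^2·0.834^33 = 0.041041
  k=3: C(35,3)·0.166^3·0.834^32 = 0.089856
  k=4: C(35,4)·0.166^4·0.834^31 = 0.143080
P(X ≤ 4) = 0.287847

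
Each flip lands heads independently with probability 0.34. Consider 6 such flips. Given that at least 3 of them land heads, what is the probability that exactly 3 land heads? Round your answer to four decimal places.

0.6790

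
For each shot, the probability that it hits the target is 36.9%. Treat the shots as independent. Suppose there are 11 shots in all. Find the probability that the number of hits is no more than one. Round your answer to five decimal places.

0.04693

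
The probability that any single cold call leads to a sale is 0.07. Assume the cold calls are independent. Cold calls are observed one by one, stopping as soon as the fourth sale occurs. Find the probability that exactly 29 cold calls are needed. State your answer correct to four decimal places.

Y = trial on which the fourth success occurs; negative binomial, r=4, p=0.07.
P(Y=29) = C(28,3) · p^4 · (1−p)^25
= 3276 · 2.401e-05 · 0.16296 = 0.012818

0.0128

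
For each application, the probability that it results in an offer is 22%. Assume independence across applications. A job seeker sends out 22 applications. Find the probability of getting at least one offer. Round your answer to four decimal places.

0.9958

P(at least one) = 1 − P(none) = 1 − (1 − 0.22)^22
= 1 − 0.004227 = 0.995773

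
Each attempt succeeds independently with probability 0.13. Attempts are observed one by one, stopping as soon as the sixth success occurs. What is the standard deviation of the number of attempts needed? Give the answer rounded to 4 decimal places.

17.5749

Y = total attempts until the sixth success; negative binomial with r=6, p=0.13.
SD(Y) = √[r(1−p)/p²] = √(308.875740) = 17.574861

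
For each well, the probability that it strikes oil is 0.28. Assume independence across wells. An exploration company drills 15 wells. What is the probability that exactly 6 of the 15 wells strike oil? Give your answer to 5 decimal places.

X ~ Binomial(n=15, p=0.28).
P(X=6) = C(15,6) · p^6 · (1−p)^9
= 5005 · 0.00048189 · 0.051999 = 0.1254136

0.12541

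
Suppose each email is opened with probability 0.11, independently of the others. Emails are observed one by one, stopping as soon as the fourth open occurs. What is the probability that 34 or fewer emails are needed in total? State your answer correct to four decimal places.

Finishing within 34 emails ⇔ at least 4 successes in the first 34. With X ~ Binomial(34, 0.11), P(Y ≤ 34) = 1 − P(X ≤ 3).
  k=0: C(34,0)·0.11^0·0.89^34 = 0.019022
  k=1: C(34,1)·0.11^1·0.89^33 = 0.079936
  k=2: C(34,2)·0.11^2·0.89^32 = 0.163015
  k=3: C(34,3)·0.11^3·0.89^31 = 0.214912
1 − 0.476885 = 0.523115

0.5231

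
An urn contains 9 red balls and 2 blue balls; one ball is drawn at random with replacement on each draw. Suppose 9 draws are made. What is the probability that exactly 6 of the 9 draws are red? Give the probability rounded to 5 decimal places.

0.15146

X ~ Binomial(n=9, p=0.818182).
P(X=6) = C(9,6) · p^6 · (1−p)^3
= 84 · 0.29998 · 0.0060105 = 0.1514573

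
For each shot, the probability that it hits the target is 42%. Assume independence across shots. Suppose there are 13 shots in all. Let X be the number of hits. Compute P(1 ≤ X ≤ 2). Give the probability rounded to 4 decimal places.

X ~ Binomial(13, 0.42); P(1 ≤ X ≤ 2) = Σ C(13,k) p^k (1−p)^(13−k) over k:
  k=1: C(13,1)·0.42^1·0.58^12 = 0.007913
  k=2: C(13,2)·0.42^2·0.58^11 = 0.034380
Total = 0.042292

0.0423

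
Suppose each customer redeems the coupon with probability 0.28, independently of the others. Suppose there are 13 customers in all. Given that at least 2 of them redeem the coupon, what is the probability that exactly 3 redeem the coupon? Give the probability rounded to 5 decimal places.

0.25678

X ~ Binomial(13, 0.28). Want P(X=3 | X≥2) = P(X=3) / P(X≥2).
P(X=3) = C(13,3)·0.28^3·0.72^10 = 0.2350526
P(X≥2) = 1 − 0.0139741 − 0.0706466 = 0.9153793
Ratio = 0.2350526 / 0.9153793 = 0.2567817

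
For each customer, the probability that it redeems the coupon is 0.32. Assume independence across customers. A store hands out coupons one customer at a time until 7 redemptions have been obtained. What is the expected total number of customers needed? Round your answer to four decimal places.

Y = total customers until the seventh success; negative binomial with r=7, p=0.32.
E[Y] = r / p = 7 / 0.32 = 21.875000

21.8750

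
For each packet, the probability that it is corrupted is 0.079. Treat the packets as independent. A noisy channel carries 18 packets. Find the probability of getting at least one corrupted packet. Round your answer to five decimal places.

0.77266

P(at least one) = 1 − P(none) = 1 − (1 − 0.079)^18
= 1 − 0.2273387 = 0.7726613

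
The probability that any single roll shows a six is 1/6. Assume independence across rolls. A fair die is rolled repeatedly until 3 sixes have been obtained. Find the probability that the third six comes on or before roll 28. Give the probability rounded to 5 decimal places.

Finishing within 28 rolls ⇔ at least 3 successes in the first 28. With X ~ Binomial(28, 0.166667), P(Y ≤ 28) = 1 − P(X ≤ 2).
  k=0: C(28,0)·0.166667^0·0.833333^28 = 0.0060663
  k=1: C(28,1)·0.166667^1·0.833333^27 = 0.0339714
  k=2: C(28,2)·0.166667^2·0.833333^26 = 0.0917227
1 − 0.1317604 = 0.8682396

0.86824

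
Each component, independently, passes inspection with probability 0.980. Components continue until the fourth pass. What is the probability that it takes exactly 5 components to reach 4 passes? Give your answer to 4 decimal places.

0.0738

Y = trial on which the fourth success occurs; negative binomial, r=4, p=0.98.
P(Y=5) = C(4,3) · p^4 · (1−p)^1
= 4 · 0.92237 · 0.02 = 0.073789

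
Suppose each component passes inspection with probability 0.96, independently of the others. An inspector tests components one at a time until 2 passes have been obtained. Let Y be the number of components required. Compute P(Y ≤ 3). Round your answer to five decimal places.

Finishing within 3 components ⇔ at least 2 successes in the first 3. With X ~ Binomial(3, 0.96), P(Y ≤ 3) = 1 − P(X ≤ 1).
  k=0: C(3,0)·0.96^0·0.04^3 = 0.0000640
  k=1: C(3,1)·0.96^1·0.04^2 = 0.0046080
1 − 0.0046720 = 0.9953280

0.99533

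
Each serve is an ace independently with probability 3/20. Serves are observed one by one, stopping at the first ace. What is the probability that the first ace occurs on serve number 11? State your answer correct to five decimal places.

Geometric (trials to first success), p = 0.15.
P(Y = 11) = (1−p)^10 · p = 0.19687 · 0.15 = 0.0295312

0.02953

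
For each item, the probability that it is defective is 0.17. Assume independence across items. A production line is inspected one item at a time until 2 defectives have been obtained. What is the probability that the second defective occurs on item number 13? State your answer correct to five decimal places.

0.04466

Y = trial on which the second success occurs; negative binomial, r=2, p=0.17.
P(Y=13) = C(12,1) · p^2 · (1−p)^11
= 12 · 0.0289 · 0.12878 = 0.0446620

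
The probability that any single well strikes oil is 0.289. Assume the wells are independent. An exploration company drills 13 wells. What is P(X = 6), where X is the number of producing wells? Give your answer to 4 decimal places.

0.0918

X ~ Binomial(n=13, p=0.289).
P(X=6) = C(13,6) · p^6 · (1−p)^7
= 1716 · 0.00058262 · 0.091852 = 0.091831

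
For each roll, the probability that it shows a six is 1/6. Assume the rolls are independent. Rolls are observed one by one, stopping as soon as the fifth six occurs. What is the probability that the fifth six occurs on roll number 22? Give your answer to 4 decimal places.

Y = trial on which the fifth success occurs; negative binomial, r=5, p=0.166667.
P(Y=22) = C(21,4) · p^5 · (1−p)^17
= 5985 · 0.0001286 · 0.045073 = 0.034692

0.0347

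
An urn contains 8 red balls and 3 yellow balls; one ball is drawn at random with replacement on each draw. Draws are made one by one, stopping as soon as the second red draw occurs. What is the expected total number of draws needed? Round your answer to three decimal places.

2.750

Y = total draws until the second success; negative binomial with r=2, p=0.727273.
E[Y] = r / p = 2 / 0.727273 = 2.75000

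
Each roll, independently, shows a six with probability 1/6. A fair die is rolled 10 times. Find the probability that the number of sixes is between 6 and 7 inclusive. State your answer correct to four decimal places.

0.0024

X ~ Binomial(10, 0.166667); P(6 ≤ X ≤ 7) = Σ C(10,k) p^k (1−p)^(10−k) over k:
  k=6: C(10,6)·0.166667^6·0.833333^4 = 0.002171
  k=7: C(10,7)·0.166667^7·0.833333^3 = 0.000248
Total = 0.002419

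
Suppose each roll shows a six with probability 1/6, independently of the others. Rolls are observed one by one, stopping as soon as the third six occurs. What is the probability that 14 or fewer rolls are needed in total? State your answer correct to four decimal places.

Finishing within 14 rolls ⇔ at least 3 successes in the first 14. With X ~ Binomial(14, 0.166667), P(Y ≤ 14) = 1 − P(X ≤ 2).
  k=0: C(14,0)·0.166667^0·0.833333^14 = 0.077887
  k=1: C(14,1)·0.166667^1·0.833333^13 = 0.218082
  k=2: C(14,2)·0.166667^2·0.833333^12 = 0.283507
1 − 0.579476 = 0.420524

0.4205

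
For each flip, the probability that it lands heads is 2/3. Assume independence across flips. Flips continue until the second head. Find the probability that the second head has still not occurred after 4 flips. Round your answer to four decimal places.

0.1111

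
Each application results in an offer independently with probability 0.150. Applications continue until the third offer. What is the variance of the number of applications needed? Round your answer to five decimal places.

113.33333

Y = total applications until the third success; negative binomial with r=3, p=0.15.
Var(Y) = r(1−p)/p² = 3·0.85 / 0.15² = 113.3333333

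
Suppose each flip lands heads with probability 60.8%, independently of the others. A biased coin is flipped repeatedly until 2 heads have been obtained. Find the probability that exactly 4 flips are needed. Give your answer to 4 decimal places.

0.1704

Y = trial on which the second success occurs; negative binomial, r=2, p=0.608.
P(Y=4) = C(3,1) · p^2 · (1−p)^2
= 3 · 0.36966 · 0.15366 = 0.170412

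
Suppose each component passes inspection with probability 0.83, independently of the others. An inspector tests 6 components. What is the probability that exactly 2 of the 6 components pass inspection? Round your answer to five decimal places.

0.00863

X ~ Binomial(n=6, p=0.83).
P(X=2) = C(6,2) · p^2 · (1−p)^4
= 15 · 0.6889 · 0.00083521 = 0.0086306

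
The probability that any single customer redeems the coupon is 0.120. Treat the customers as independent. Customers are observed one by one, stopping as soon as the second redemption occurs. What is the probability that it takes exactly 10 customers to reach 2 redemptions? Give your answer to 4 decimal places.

0.0466

Y = trial on which the second success occurs; negative binomial, r=2, p=0.12.
P(Y=10) = C(9,1) · p^2 · (1−p)^8
= 9 · 0.0144 · 0.35963 = 0.046609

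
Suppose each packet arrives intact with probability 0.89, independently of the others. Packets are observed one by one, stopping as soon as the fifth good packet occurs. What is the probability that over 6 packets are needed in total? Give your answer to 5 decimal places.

Needing more than 6 packets ⇔ fewer than 5 successes in the first 6. With X ~ Binomial(6, 0.89), P(Y > 6) = P(X ≤ 4).
  k=0: C(6,0)·0.89^0·0.11^6 = 0.0000018
  k=1: C(6,1)·0.89^1·0.11^5 = 0.0000860
  k=2: C(6,2)·0.89^2·0.11^4 = 0.0017396
  k=3: C(6,3)·0.89^3·0.11^3 = 0.0187663
  k=4: C(6,4)·0.89^4·0.11^2 = 0.1138772
P(X ≤ 4) = 0.1344708

0.13447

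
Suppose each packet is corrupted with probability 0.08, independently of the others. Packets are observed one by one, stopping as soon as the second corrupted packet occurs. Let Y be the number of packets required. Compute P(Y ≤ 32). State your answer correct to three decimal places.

0.738

Finishing within 32 packets ⇔ at least 2 successes in the first 32. With X ~ Binomial(32, 0.08), P(Y ≤ 32) = 1 − P(X ≤ 1).
  k=0: C(32,0)·0.08^0·0.92^32 = 0.06938
  k=1: C(32,1)·0.08^1·0.92^31 = 0.19305
1 − 0.26242 = 0.73758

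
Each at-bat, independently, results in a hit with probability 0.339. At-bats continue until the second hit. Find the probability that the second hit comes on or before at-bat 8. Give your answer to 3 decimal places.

Finishing within 8 at-bats ⇔ at least 2 successes in the first 8. With X ~ Binomial(8, 0.339), P(Y ≤ 8) = 1 − P(X ≤ 1).
  k=0: C(8,0)·0.339^0·0.661^8 = 0.03644
  k=1: C(8,1)·0.339^1·0.661^7 = 0.14952
1 − 0.18596 = 0.81404

0.814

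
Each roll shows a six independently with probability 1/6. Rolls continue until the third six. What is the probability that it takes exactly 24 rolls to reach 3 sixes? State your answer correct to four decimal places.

Y = trial on which the third success occurs; negative binomial, r=3, p=0.166667.
P(Y=24) = C(23,2) · p^3 · (1−p)^21
= 253 · 0.0046296 · 0.021737 = 0.025460

0.0255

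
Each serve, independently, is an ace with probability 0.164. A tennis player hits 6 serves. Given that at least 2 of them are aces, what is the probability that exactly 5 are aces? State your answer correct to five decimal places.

0.00232

X ~ Binomial(6, 0.164). Want P(X=5 | X≥2) = P(X=5) / P(X≥2).
P(X=5) = C(6,5)·0.164^5·0.836^1 = 0.0005951
P(X≥2) = 1 − 0.3413797 − 0.4018153 = 0.2568050
Ratio = 0.0005951 / 0.2568050 = 0.0023173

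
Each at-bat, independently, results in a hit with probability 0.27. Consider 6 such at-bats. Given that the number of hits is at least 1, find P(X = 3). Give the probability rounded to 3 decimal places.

X ~ Binomial(6, 0.27). Want P(X=3 | X≥1) = P(X=3) / P(X≥1).
P(X=3) = C(6,3)·0.27^3·0.73^3 = 0.15314
P(X≥1) = 1 − 0.15133 = 0.84867
Ratio = 0.15314 / 0.84867 = 0.18045

0.180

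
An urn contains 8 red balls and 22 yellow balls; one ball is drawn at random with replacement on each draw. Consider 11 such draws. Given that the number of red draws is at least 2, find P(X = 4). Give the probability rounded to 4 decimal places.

0.2279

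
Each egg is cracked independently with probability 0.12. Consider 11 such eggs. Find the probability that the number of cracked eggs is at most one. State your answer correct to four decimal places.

X ~ Binomial(11, 0.12); P(X ≤ 1) = Σ C(11,k) p^k (1−p)^(11−k) over k:
  k=0: C(11,0)·0.12^0·0.88^11 = 0.245081
  k=1: C(11,1)·0.12^1·0.88^10 = 0.367621
Total = 0.612702

0.6127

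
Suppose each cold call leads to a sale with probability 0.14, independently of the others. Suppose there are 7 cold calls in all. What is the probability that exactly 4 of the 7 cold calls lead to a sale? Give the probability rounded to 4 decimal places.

0.0086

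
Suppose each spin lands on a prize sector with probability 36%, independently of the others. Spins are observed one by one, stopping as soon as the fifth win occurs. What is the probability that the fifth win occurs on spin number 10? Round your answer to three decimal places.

0.082

Y = trial on which the fifth success occurs; negative binomial, r=5, p=0.36.
P(Y=10) = C(9,4) · p^5 · (1−p)^5
= 126 · 0.0060466 · 0.10737 = 0.08181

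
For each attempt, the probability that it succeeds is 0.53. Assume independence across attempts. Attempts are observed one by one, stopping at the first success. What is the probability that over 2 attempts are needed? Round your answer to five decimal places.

0.22090

Y = number of attempts to the first success; geometric, p = 0.53.
P(Y > 2) = P(first 2 all fail) = (1−p)^2 = 0.2209000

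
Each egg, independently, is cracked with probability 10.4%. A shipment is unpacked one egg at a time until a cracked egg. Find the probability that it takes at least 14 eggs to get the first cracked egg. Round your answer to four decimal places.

0.2399

Y = number of eggs to the first success; geometric, p = 0.104.
P(Y > 13) = P(first 13 all fail) = (1−p)^13 = 0.239886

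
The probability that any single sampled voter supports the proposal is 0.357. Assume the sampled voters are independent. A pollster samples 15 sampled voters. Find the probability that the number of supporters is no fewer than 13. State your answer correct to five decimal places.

0.00007

X ~ Binomial(15, 0.357); P(X ≥ 13) = Σ C(15,k) p^k (1−p)^(15−k) over k:
  k=13: C(15,13)·0.357^13·0.643^2 = 0.0000664
  k=14: C(15,14)·0.357^14·0.643^1 = 0.0000053
  k=15: C(15,15)·0.357^15·0.643^0 = 0.0000002
Total = 0.0000719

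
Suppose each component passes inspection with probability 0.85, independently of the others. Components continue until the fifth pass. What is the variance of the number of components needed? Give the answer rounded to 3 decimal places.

Y = total components until the fifth success; negative binomial with r=5, p=0.85.
Var(Y) = r(1−p)/p² = 5·0.15 / 0.85² = 1.03806

1.038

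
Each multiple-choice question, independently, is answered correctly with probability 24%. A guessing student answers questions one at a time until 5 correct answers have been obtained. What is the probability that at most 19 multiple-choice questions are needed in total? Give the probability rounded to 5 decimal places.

0.49363

Finishing within 19 multiple-choice questions ⇔ at least 5 successes in the first 19. With X ~ Binomial(19, 0.24), P(Y ≤ 19) = 1 − P(X ≤ 4).
  k=0: C(19,0)·0.24^0·0.76^19 = 0.0054382
  k=1: C(19,1)·0.24^1·0.76^18 = 0.0326294
  k=2: C(19,2)·0.24^2·0.76^17 = 0.0927363
  k=3: C(19,3)·0.24^3·0.76^16 = 0.1659491
  k=4: C(19,4)·0.24^4·0.76^15 = 0.2096200
1 − 0.5063730 = 0.4936270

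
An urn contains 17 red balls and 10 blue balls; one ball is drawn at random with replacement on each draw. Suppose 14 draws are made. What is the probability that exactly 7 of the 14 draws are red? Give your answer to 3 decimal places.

0.129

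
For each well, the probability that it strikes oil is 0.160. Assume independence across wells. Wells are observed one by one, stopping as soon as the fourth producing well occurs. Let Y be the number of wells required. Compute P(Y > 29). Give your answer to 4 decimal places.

0.2962

Needing more than 29 wells ⇔ fewer than 4 successes in the first 29. With X ~ Binomial(29, 0.16), P(Y > 29) = P(X ≤ 3).
  k=0: C(29,0)·0.16^0·0.84^29 = 0.006369
  k=1: C(29,1)·0.16^1·0.84^28 = 0.035183
  k=2: C(29,2)·0.16^2·0.84^27 = 0.093822
  k=3: C(29,3)·0.16^3·0.84^26 = 0.160838
P(X ≤ 3) = 0.296214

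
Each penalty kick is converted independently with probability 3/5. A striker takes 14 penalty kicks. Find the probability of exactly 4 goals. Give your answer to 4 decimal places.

0.0136

X ~ Binomial(n=14, p=0.60).
P(X=4) = C(14,4) · p^4 · (1−p)^10
= 1001 · 0.1296 · 0.00010486 = 0.013603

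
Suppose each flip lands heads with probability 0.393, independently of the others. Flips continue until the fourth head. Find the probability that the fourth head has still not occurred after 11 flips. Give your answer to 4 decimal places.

Needing more than 11 flips ⇔ fewer than 4 successes in the first 11. With X ~ Binomial(11, 0.393), P(Y > 11) = P(X ≤ 3).
  k=0: C(11,0)·0.393^0·0.607^11 = 0.004122
  k=1: C(11,1)·0.393^1·0.607^10 = 0.029354
  k=2: C(11,2)·0.393^2·0.607^9 = 0.095027
  k=3: C(11,3)·0.393^3·0.607^8 = 0.184574
P(X ≤ 3) = 0.313077

0.3131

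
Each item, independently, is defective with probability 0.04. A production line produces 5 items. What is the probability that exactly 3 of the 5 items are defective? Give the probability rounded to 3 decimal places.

0.001

X ~ Binomial(n=5, p=0.04).
P(X=3) = C(5,3) · p^3 · (1−p)^2
= 10 · 6.4e-05 · 0.9216 = 0.00059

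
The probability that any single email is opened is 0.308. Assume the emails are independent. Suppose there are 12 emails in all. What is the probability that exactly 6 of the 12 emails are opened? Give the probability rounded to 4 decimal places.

0.0866

X ~ Binomial(n=12, p=0.308).
P(X=6) = C(12,6) · p^6 · (1−p)^6
= 924 · 0.0008537 · 0.10981 = 0.086619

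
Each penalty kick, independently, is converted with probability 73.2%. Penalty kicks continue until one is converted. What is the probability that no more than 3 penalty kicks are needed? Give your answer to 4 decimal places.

Y = number of penalty kicks to the first success; geometric, p = 0.732.
P(Y ≤ 3) = 1 − (1−p)^3 = 1 − 0.019249 = 0.980751

0.9808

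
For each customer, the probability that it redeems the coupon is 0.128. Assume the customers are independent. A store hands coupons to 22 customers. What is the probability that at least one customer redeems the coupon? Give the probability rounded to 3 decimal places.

P(at least one) = 1 − P(none) = 1 − (1 − 0.128)^22
= 1 − 0.04913 = 0.95087

0.951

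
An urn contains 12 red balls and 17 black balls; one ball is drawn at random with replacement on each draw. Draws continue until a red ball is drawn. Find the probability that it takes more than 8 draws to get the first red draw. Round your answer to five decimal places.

0.01394

Y = number of draws to the first success; geometric, p = 0.413793.
P(Y > 8) = P(first 8 all fail) = (1−p)^8 = 0.0139446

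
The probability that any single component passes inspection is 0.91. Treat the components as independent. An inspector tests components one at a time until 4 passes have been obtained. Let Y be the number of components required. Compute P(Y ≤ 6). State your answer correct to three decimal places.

0.988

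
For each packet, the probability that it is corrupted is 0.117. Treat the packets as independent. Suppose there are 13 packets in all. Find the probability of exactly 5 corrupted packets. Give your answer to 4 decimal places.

X ~ Binomial(n=13, p=0.117).
P(X=5) = C(13,5) · p^5 · (1−p)^8
= 1287 · 2.1924e-05 · 0.36956 = 0.010428

0.0104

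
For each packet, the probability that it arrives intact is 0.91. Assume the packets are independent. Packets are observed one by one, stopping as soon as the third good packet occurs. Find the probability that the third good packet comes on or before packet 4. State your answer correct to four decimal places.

0.9570

Finishing within 4 packets ⇔ at least 3 successes in the first 4. With X ~ Binomial(4, 0.91), P(Y ≤ 4) = 1 − P(X ≤ 2).
  k=0: C(4,0)·0.91^0·0.09^4 = 0.000066
  k=1: C(4,1)·0.91^1·0.09^3 = 0.002654
  k=2: C(4,2)·0.91^2·0.09^2 = 0.040246
1 − 0.042965 = 0.957035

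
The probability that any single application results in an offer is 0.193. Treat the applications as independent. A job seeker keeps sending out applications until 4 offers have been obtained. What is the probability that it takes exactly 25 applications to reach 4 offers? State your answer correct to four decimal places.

Y = trial on which the fourth success occurs; negative binomial, r=4, p=0.193.
P(Y=25) = C(24,3) · p^4 · (1−p)^21
= 2024 · 0.0013875 · 0.011075 = 0.031102

0.0311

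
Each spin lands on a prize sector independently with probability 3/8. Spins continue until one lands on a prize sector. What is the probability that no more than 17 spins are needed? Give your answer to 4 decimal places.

Y = number of spins to the first success; geometric, p = 0.375.
P(Y ≤ 17) = 1 − (1−p)^17 = 1 − 0.000339 = 0.999661

0.9997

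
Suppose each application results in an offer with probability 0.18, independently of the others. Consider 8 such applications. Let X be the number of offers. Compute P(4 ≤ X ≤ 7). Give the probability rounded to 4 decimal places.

X ~ Binomial(8, 0.18); P(4 ≤ X ≤ 7) = Σ C(8,k) p^k (1−p)^(8−k) over k:
  k=4: C(8,4)·0.18^4·0.82^4 = 0.033223
  k=5: C(8,5)·0.18^5·0.82^3 = 0.005834
  k=6: C(8,6)·0.18^6·0.82^2 = 0.000640
  k=7: C(8,7)·0.18^7·0.82^1 = 0.000040
Total = 0.039738

0.0397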